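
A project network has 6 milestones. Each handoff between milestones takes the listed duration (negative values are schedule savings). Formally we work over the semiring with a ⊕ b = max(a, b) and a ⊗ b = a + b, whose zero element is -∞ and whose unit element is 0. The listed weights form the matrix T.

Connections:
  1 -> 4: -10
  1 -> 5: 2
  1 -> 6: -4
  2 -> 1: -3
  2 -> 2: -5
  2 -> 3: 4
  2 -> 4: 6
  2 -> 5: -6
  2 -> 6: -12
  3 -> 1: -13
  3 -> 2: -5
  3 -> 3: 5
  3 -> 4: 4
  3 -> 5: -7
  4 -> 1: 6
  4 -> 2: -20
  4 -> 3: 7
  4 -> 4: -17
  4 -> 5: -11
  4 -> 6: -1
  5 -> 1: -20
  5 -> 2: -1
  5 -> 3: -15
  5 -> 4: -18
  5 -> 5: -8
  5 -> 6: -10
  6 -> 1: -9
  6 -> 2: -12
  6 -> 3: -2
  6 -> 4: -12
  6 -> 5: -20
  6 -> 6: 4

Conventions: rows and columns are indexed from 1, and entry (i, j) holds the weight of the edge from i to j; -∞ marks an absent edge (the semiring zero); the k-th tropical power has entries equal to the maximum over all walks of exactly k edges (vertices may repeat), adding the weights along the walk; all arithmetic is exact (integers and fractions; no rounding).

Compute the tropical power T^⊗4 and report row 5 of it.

T^⊗2:
  [-4, 1, -3, -16, -6, 0]
  [12, -1, 13, 8, -1, 5]
  [10, 0, 11, 9, -2, 3]
  [-6, 2, 12, 11, 8, 3]
  [-4, -6, 3, 5, -7, -6]
  [-5, -7, 3, 2, -7, 8]
T^⊗3:
  [-2, -4, 5, 7, -2, 4]
  [14, 8, 18, 17, 14, 9]
  [15, 6, 16, 15, 12, 8]
  [17, 7, 18, 16, 5, 10]
  [11, -2, 12, 7, -2, 4]
  [8, -2, 9, 7, -3, 12]
T^⊗4:
  [13, 0, 14, 9, 0, 8]
  [23, 13, 24, 22, 16, 16]
  [21, 11, 22, 20, 17, 14]
  [22, 13, 23, 22, 19, 15]
  [13, 7, 17, 16, 13, 8]
  [13, 4, 14, 13, 10, 16]
Answer: row 5 of T^⊗4 = [13, 7, 17, 16, 13, 8]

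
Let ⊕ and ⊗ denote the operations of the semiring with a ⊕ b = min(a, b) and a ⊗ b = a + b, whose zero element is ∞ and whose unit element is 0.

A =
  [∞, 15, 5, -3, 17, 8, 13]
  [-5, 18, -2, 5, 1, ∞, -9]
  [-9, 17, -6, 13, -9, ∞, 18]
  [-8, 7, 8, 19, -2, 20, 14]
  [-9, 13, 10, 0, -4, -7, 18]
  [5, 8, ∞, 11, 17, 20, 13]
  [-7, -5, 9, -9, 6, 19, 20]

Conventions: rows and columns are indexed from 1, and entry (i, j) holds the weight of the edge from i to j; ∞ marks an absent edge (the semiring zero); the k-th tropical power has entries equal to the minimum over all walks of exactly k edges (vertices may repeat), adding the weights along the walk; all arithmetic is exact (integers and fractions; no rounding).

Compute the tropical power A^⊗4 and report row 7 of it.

A^⊗2:
  [-11, 4, -1, 4, -5, 10, 6]
  [-16, -14, -8, -18, -11, -6, 8]
  [-18, 4, -12, -12, -15, -16, 4]
  [-11, 7, -3, -11, -6, -9, -2]
  [-13, 1, -4, -12, -8, -11, 4]
  [3, 8, 6, 2, 9, 10, -1]
  [-17, -2, -7, -10, -11, -1, -14]
A^⊗3:
  [-14, 1, -7, -14, -10, -12, -5]
  [-26, -11, -16, -19, -20, -18, -23]
  [-24, -8, -18, -21, -21, -22, -5]
  [-19, -7, -9, -14, -13, -13, -2]
  [-20, -5, -10, -16, -14, -15, -8]
  [-8, -6, 0, -10, -3, 2, -1]
  [-21, -19, -13, -23, -16, -18, -11]
A^⊗4:
  [-22, -10, -13, -17, -16, -17, -8]
  [-30, -28, -22, -32, -25, -27, -20]
  [-30, -14, -24, -27, -27, -28, -17]
  [-22, -7, -15, -22, -18, -20, -16]
  [-24, -13, -16, -23, -19, -21, -14]
  [-18, -6, -8, -11, -12, -10, -15]
  [-31, -16, -21, -24, -25, -23, -28]
Answer: row 7 of A^⊗4 = [-31, -16, -21, -24, -25, -23, -28]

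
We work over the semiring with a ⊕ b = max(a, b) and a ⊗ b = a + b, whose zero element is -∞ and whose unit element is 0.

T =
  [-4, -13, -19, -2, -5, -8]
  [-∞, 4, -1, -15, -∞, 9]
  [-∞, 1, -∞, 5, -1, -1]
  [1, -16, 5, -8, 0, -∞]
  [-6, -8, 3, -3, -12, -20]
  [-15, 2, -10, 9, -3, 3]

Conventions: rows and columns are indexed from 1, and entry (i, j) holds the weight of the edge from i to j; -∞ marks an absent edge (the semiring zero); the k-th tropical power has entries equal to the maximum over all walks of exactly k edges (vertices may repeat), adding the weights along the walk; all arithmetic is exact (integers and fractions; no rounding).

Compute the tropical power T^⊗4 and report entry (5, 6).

T^⊗2:
  [-1, -6, 3, 1, -2, -4]
  [-6, 11, 3, 18, 6, 13]
  [6, 5, 10, 8, 5, 10]
  [-3, 6, 3, 10, 4, 4]
  [-2, 4, 2, 8, 2, 2]
  [10, 6, 14, 12, 9, 11]
T^⊗3:
  [2, 4, 6, 8, 2, 3]
  [19, 15, 23, 22, 18, 20]
  [9, 12, 13, 19, 9, 14]
  [11, 10, 15, 13, 10, 15]
  [9, 8, 13, 11, 8, 13]
  [13, 15, 17, 20, 13, 15]
T^⊗4:
  [9, 8, 13, 12, 8, 13]
  [23, 24, 27, 29, 22, 24]
  [20, 16, 24, 23, 19, 21]
  [14, 17, 18, 24, 14, 19]
  [12, 15, 16, 22, 12, 17]
  [21, 19, 25, 24, 20, 24]
Key observation: the optimum is the walk 5->3->2->2->6, with weight 3 + 1 + 4 + 9 = 17.
Optimal value attained by: walk 5->3->2->2->6.
Answer: (T^⊗4)[5][6] = 17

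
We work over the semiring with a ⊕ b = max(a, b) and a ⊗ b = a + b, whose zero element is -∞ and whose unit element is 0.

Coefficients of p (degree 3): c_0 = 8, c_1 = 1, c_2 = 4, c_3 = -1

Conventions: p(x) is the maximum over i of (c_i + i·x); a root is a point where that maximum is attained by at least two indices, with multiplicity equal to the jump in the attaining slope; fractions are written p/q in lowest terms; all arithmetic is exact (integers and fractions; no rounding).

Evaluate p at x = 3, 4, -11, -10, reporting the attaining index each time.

p(3) = max(8+0·3=8, 1+1·3=4, 4+2·3=10, -1+3·3=8) = 10 (attained by i=2)
p(4) = max(8+0·4=8, 1+1·4=5, 4+2·4=12, -1+3·4=11) = 12 (attained by i=2)
p(-11) = max(8+0·(-11)=8, 1+1·(-11)=-10, 4+2·(-11)=-18, -1+3·(-11)=-34) = 8 (attained by i=0)
p(-10) = max(8+0·(-10)=8, 1+1·(-10)=-9, 4+2·(-10)=-16, -1+3·(-10)=-31) = 8 (attained by i=0)
Answer: p(3) = 10; p(4) = 12; p(-11) = 8; p(-10) = 8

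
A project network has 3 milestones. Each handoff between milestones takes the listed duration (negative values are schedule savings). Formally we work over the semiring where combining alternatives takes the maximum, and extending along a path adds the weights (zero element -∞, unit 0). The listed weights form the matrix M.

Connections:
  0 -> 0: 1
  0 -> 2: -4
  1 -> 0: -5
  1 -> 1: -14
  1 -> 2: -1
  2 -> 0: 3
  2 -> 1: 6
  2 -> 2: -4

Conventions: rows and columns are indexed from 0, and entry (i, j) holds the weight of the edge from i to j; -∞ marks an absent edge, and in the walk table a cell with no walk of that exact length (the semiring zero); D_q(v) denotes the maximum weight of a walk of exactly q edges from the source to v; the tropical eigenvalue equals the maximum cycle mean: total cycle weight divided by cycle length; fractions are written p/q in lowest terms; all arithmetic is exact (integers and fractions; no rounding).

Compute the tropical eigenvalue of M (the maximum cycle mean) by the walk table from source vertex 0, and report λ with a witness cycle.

q=0: [0, -∞, -∞]
q=1: [1, -∞, -4]
q=2: [2, 2, -3]
q=3: [3, 3, 1]
Optimal cycle mean attained by: cycle 1->2->1, total (-1) + 6, length 2.
Answer: λ = 5/2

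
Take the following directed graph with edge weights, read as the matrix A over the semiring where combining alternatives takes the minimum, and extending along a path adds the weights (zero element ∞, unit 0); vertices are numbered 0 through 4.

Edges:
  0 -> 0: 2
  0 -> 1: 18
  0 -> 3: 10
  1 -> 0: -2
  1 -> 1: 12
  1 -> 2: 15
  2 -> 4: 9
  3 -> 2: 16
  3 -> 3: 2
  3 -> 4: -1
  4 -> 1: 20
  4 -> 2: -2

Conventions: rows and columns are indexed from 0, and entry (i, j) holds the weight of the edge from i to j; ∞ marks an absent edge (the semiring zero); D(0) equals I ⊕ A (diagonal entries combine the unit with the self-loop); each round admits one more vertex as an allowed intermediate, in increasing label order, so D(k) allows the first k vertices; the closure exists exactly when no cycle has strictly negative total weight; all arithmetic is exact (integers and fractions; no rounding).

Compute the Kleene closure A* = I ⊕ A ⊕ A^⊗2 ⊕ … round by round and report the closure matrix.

D(0):
  [0, 18, ∞, 10, ∞]
  [-2, 0, 15, ∞, ∞]
  [∞, ∞, 0, ∞, 9]
  [∞, ∞, 16, 0, -1]
  [∞, 20, -2, ∞, 0]
D(1):
  [0, 18, ∞, 10, ∞]
  [-2, 0, 15, 8, ∞]
  [∞, ∞, 0, ∞, 9]
  [∞, ∞, 16, 0, -1]
  [∞, 20, -2, ∞, 0]
D(2):
  [0, 18, 33, 10, ∞]
  [-2, 0, 15, 8, ∞]
  [∞, ∞, 0, ∞, 9]
  [∞, ∞, 16, 0, -1]
  [18, 20, -2, 28, 0]
D(3):
  [0, 18, 33, 10, 42]
  [-2, 0, 15, 8, 24]
  [∞, ∞, 0, ∞, 9]
  [∞, ∞, 16, 0, -1]
  [18, 20, -2, 28, 0]
D(4):
  [0, 18, 26, 10, 9]
  [-2, 0, 15, 8, 7]
  [∞, ∞, 0, ∞, 9]
  [∞, ∞, 16, 0, -1]
  [18, 20, -2, 28, 0]
D(5):
  [0, 18, 7, 10, 9]
  [-2, 0, 5, 8, 7]
  [27, 29, 0, 37, 9]
  [17, 19, -3, 0, -1]
  [18, 20, -2, 28, 0]
Answer: A* = [[0, 18, 7, 10, 9], [-2, 0, 5, 8, 7], [27, 29, 0, 37, 9], [17, 19, -3, 0, -1], [18, 20, -2, 28, 0]]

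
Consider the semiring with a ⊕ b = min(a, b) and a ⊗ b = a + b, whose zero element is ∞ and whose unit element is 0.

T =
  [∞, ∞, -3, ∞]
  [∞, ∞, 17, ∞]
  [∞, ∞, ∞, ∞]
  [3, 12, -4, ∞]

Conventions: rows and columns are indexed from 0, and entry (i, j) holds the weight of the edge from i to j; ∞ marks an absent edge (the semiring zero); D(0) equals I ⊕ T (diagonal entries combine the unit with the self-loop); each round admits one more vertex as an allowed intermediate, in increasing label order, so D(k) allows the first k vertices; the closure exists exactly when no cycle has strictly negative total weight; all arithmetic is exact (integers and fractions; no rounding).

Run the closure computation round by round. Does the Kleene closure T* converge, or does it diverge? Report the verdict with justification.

D(0):
  [0, ∞, -3, ∞]
  [∞, 0, 17, ∞]
  [∞, ∞, 0, ∞]
  [3, 12, -4, 0]
D(1):
  [0, ∞, -3, ∞]
  [∞, 0, 17, ∞]
  [∞, ∞, 0, ∞]
  [3, 12, -4, 0]
D(2):
  [0, ∞, -3, ∞]
  [∞, 0, 17, ∞]
  [∞, ∞, 0, ∞]
  [3, 12, -4, 0]
D(3):
  [0, ∞, -3, ∞]
  [∞, 0, 17, ∞]
  [∞, ∞, 0, ∞]
  [3, 12, -4, 0]
D(4):
  [0, ∞, -3, ∞]
  [∞, 0, 17, ∞]
  [∞, ∞, 0, ∞]
  [3, 12, -4, 0]
Key observation: every diagonal entry stays at the unit through all rounds, so no improving cycle exists.
Answer: CONVERGES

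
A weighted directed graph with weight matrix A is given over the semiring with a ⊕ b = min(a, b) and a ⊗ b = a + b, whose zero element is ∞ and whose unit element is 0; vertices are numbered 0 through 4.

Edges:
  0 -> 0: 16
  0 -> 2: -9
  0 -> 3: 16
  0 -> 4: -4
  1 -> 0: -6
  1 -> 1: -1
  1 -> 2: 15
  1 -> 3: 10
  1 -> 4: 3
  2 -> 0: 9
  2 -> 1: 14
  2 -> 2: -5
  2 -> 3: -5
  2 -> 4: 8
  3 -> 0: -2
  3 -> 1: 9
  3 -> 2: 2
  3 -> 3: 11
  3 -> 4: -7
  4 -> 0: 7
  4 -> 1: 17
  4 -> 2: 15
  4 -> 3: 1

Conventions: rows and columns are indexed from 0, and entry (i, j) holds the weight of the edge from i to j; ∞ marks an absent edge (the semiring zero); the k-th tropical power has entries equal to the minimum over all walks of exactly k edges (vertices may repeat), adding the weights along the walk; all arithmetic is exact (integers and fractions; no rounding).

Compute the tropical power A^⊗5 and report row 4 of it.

A^⊗2:
  [0, 5, -14, -14, -1]
  [-7, -2, -15, 4, -10]
  [-7, 4, -10, -10, -12]
  [0, 8, -11, -6, -6]
  [-1, 10, -2, 10, -6]
A^⊗3:
  [-16, -5, -19, -19, -21]
  [-8, -3, -20, -20, -11]
  [-12, -1, -16, -15, -17]
  [-8, 3, -16, -16, -13]
  [1, 9, -10, -7, -5]
A^⊗4:
  [-21, -10, -25, -24, -26]
  [-22, -11, -25, -25, -27]
  [-17, -6, -21, -21, -22]
  [-18, -7, -21, -21, -23]
  [-9, 2, -15, -15, -14]
A^⊗5:
  [-26, -15, -30, -30, -31]
  [-27, -16, -31, -30, -32]
  [-23, -12, -26, -26, -28]
  [-23, -12, -27, -26, -28]
  [-17, -6, -20, -20, -22]
Answer: row 4 of A^⊗5 = [-17, -6, -20, -20, -22]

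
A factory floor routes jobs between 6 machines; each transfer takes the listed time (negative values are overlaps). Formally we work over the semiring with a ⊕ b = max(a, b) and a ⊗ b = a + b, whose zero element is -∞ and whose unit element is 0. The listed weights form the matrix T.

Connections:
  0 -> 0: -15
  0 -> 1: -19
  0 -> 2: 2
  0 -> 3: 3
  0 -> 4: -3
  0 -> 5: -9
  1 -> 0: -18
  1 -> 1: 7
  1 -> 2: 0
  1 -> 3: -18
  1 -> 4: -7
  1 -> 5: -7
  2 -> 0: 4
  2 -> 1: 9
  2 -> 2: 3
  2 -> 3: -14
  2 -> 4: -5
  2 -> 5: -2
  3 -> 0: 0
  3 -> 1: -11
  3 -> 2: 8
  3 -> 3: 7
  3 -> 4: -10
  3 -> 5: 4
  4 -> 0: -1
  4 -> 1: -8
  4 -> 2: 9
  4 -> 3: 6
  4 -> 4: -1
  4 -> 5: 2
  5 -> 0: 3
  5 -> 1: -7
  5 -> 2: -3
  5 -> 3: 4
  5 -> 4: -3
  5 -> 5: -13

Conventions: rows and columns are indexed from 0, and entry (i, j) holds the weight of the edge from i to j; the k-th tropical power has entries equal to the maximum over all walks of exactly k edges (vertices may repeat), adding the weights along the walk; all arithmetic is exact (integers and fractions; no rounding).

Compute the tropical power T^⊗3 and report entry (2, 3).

T^⊗2:
  [6, 11, 11, 10, -3, 7]
  [4, 14, 7, -1, 0, 0]
  [7, 16, 9, 7, 2, 2]
  [12, 17, 15, 14, 3, 11]
  [13, 18, 14, 13, 4, 10]
  [4, 6, 12, 11, 0, 8]
T^⊗3:
  [15, 20, 18, 17, 6, 14]
  [11, 21, 14, 7, 7, 7]
  [13, 23, 16, 14, 9, 11]
  [19, 24, 22, 21, 10, 18]
  [18, 25, 21, 20, 11, 17]
  [16, 21, 19, 18, 7, 15]
Key observation: the optimum is the walk 2->0->3->3, with weight 4 + 3 + 7 = 14.
Optimal value attained by: walk 2->0->3->3.
Answer: (T^⊗3)[2][3] = 14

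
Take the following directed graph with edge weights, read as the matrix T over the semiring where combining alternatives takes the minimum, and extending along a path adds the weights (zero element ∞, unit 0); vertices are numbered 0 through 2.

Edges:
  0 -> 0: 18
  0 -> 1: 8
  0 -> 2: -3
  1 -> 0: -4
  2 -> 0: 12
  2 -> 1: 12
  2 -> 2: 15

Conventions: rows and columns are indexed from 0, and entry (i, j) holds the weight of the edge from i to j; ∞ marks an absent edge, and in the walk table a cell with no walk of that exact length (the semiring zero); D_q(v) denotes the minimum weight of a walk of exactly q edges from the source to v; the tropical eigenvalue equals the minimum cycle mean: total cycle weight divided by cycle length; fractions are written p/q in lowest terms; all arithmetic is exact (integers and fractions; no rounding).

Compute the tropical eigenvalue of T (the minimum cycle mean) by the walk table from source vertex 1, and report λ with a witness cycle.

q=0: [∞, 0, ∞]
q=1: [-4, ∞, ∞]
q=2: [14, 4, -7]
q=3: [0, 5, 8]
Optimal cycle mean attained by: cycle 0->2->1->0, total (-3) + 12 + (-4), length 3.
Answer: λ = 5/3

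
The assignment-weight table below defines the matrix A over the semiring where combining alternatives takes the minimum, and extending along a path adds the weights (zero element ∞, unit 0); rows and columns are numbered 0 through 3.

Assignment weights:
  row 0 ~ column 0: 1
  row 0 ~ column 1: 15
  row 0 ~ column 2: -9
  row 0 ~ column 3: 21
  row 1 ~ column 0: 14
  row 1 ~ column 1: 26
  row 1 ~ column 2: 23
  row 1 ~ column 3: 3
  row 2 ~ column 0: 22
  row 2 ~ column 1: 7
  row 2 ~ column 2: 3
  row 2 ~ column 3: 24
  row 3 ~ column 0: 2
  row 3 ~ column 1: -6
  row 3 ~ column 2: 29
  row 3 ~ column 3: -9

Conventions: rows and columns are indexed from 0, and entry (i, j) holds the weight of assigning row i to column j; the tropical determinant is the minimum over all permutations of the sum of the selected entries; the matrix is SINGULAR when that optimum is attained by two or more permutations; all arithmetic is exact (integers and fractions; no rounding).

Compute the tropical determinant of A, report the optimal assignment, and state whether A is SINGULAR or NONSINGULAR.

σ = (0, 1, 2, 3): 1 + 26 + 3 + (-9) = 21
σ = (0, 1, 3, 2): 1 + 26 + 24 + 29 = 80
σ = (0, 2, 1, 3): 1 + 23 + 7 + (-9) = 22
σ = (0, 2, 3, 1): 1 + 23 + 24 + (-6) = 42
σ = (0, 3, 1, 2): 1 + 3 + 7 + 29 = 40
σ = (0, 3, 2, 1): 1 + 3 + 3 + (-6) = 1
σ = (1, 0, 2, 3): 15 + 14 + 3 + (-9) = 23
σ = (1, 0, 3, 2): 15 + 14 + 24 + 29 = 82
σ = (1, 2, 0, 3): 15 + 23 + 22 + (-9) = 51
σ = (1, 2, 3, 0): 15 + 23 + 24 + 2 = 64
σ = (1, 3, 0, 2): 15 + 3 + 22 + 29 = 69
σ = (1, 3, 2, 0): 15 + 3 + 3 + 2 = 23
σ = (2, 0, 1, 3): (-9) + 14 + 7 + (-9) = 3
σ = (2, 0, 3, 1): (-9) + 14 + 24 + (-6) = 23
σ = (2, 1, 0, 3): (-9) + 26 + 22 + (-9) = 30
σ = (2, 1, 3, 0): (-9) + 26 + 24 + 2 = 43
σ = (2, 3, 0, 1): (-9) + 3 + 22 + (-6) = 10
σ = (2, 3, 1, 0): (-9) + 3 + 7 + 2 = 3
σ = (3, 0, 1, 2): 21 + 14 + 7 + 29 = 71
σ = (3, 0, 2, 1): 21 + 14 + 3 + (-6) = 32
σ = (3, 1, 0, 2): 21 + 26 + 22 + 29 = 98
σ = (3, 1, 2, 0): 21 + 26 + 3 + 2 = 52
σ = (3, 2, 0, 1): 21 + 23 + 22 + (-6) = 60
σ = (3, 2, 1, 0): 21 + 23 + 7 + 2 = 53
Optimal value attained by: σ = (0, 3, 2, 1).
Answer: det⊕(A) = 1; verdict: NONSINGULAR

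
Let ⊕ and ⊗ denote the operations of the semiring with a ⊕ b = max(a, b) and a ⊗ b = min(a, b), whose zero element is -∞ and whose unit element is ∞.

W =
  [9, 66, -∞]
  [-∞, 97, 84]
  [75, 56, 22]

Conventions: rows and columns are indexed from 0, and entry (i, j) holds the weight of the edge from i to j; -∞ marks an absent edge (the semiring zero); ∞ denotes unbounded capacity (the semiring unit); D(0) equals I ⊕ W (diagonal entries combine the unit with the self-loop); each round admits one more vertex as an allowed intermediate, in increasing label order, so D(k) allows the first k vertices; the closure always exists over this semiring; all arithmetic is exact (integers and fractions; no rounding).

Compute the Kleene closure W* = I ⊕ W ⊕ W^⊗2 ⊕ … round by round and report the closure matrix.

D(0):
  [∞, 66, -∞]
  [-∞, ∞, 84]
  [75, 56, ∞]
D(1):
  [∞, 66, -∞]
  [-∞, ∞, 84]
  [75, 66, ∞]
D(2):
  [∞, 66, 66]
  [-∞, ∞, 84]
  [75, 66, ∞]
D(3):
  [∞, 66, 66]
  [75, ∞, 84]
  [75, 66, ∞]
Answer: W* = [[∞, 66, 66], [75, ∞, 84], [75, 66, ∞]]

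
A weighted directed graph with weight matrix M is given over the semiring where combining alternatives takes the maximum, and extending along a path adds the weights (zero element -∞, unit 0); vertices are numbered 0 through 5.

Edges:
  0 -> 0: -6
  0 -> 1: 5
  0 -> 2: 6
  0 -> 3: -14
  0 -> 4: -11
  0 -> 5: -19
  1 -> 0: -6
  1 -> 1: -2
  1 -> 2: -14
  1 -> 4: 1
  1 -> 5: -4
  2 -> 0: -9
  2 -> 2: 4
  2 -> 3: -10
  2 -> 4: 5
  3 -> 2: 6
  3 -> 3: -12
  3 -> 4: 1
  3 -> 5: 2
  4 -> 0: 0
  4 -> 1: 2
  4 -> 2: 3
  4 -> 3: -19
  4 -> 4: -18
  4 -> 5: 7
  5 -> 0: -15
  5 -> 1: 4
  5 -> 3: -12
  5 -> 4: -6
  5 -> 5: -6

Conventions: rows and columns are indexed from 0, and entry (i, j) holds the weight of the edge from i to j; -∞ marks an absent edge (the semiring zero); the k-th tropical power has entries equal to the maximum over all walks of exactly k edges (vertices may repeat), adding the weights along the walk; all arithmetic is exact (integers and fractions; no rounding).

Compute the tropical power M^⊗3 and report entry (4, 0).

M^⊗2:
  [-1, 3, 10, -4, 11, 1]
  [1, 3, 4, -16, -1, 8]
  [5, 7, 8, -6, 9, 12]
  [1, 6, 10, -4, 11, 8]
  [-4, 11, 7, -5, 8, 1]
  [-2, 2, -3, -18, 5, 1]
M^⊗3:
  [11, 13, 14, 0, 15, 18]
  [-1, 12, 8, -4, 9, 6]
  [9, 16, 12, 0, 13, 16]
  [11, 13, 14, 0, 15, 18]
  [8, 10, 11, -3, 12, 15]
  [5, 7, 8, -11, 3, 12]
Key observation: the optimum is the walk 4->2->4->0, with weight 3 + 5 + 0 = 8.
Optimal value attained by: walk 4->2->4->0.
Answer: (M^⊗3)[4][0] = 8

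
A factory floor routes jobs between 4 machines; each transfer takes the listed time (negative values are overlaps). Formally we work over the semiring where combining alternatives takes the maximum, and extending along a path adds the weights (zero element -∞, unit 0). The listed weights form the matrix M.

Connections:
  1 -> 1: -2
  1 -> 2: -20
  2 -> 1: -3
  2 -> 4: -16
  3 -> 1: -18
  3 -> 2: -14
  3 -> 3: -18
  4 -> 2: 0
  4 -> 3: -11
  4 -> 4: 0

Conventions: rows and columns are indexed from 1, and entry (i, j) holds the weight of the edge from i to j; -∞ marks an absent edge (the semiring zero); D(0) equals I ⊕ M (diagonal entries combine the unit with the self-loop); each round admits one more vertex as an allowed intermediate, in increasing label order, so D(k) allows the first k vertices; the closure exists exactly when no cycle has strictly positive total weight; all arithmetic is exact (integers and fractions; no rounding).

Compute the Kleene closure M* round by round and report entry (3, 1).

D(0):
  [0, -20, -∞, -∞]
  [-3, 0, -∞, -16]
  [-18, -14, 0, -∞]
  [-∞, 0, -11, 0]
D(1):
  [0, -20, -∞, -∞]
  [-3, 0, -∞, -16]
  [-18, -14, 0, -∞]
  [-∞, 0, -11, 0]
D(2):
  [0, -20, -∞, -36]
  [-3, 0, -∞, -16]
  [-17, -14, 0, -30]
  [-3, 0, -11, 0]
D(3):
  [0, -20, -∞, -36]
  [-3, 0, -∞, -16]
  [-17, -14, 0, -30]
  [-3, 0, -11, 0]
D(4):
  [0, -20, -47, -36]
  [-3, 0, -27, -16]
  [-17, -14, 0, -30]
  [-3, 0, -11, 0]
Answer: M*[3][1] = -17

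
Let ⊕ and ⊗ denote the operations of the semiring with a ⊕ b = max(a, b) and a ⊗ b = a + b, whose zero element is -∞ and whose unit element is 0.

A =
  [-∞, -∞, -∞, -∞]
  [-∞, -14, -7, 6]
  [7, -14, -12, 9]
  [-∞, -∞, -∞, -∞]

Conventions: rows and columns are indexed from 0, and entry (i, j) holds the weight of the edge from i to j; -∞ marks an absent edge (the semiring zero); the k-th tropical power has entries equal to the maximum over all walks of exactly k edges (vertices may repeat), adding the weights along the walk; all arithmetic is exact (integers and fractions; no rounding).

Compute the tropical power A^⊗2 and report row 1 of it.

A^⊗2:
  [-∞, -∞, -∞, -∞]
  [0, -21, -19, 2]
  [-5, -26, -21, -3]
  [-∞, -∞, -∞, -∞]
Answer: row 1 of A^⊗2 = [0, -21, -19, 2]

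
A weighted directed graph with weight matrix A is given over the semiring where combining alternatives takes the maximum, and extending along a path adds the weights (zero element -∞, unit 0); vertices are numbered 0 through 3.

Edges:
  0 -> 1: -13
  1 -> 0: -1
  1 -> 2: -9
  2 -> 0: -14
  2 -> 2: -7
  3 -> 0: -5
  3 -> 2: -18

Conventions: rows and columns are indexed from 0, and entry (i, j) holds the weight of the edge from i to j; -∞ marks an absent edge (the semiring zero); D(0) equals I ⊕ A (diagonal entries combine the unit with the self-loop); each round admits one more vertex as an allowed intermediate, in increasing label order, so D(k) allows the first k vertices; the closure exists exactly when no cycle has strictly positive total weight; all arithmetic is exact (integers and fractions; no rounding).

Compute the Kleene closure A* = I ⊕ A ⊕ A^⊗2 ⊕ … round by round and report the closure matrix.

D(0):
  [0, -13, -∞, -∞]
  [-1, 0, -9, -∞]
  [-14, -∞, 0, -∞]
  [-5, -∞, -18, 0]
D(1):
  [0, -13, -∞, -∞]
  [-1, 0, -9, -∞]
  [-14, -27, 0, -∞]
  [-5, -18, -18, 0]
D(2):
  [0, -13, -22, -∞]
  [-1, 0, -9, -∞]
  [-14, -27, 0, -∞]
  [-5, -18, -18, 0]
D(3):
  [0, -13, -22, -∞]
  [-1, 0, -9, -∞]
  [-14, -27, 0, -∞]
  [-5, -18, -18, 0]
D(4):
  [0, -13, -22, -∞]
  [-1, 0, -9, -∞]
  [-14, -27, 0, -∞]
  [-5, -18, -18, 0]
Answer: A* = [[0, -13, -22, -∞], [-1, 0, -9, -∞], [-14, -27, 0, -∞], [-5, -18, -18, 0]]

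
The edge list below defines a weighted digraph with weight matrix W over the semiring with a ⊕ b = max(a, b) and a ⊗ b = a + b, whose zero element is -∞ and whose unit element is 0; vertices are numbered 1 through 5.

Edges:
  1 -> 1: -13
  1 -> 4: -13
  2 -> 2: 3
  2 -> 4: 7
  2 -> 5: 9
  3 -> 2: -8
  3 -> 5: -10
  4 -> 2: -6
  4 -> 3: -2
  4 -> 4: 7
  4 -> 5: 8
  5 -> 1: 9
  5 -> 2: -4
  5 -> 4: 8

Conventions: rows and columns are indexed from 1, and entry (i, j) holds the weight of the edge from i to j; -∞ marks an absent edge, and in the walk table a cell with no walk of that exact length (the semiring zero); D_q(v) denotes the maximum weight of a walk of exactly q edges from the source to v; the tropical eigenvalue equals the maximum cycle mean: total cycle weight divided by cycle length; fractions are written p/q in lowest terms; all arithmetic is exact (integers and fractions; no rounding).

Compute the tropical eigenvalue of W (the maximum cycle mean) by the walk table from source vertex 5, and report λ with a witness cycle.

q=0: [-∞, -∞, -∞, -∞, 0]
q=1: [9, -4, -∞, 8, -∞]
q=2: [-4, 2, 6, 15, 16]
q=3: [25, 12, 13, 24, 23]
q=4: [32, 19, 22, 31, 32]
q=5: [41, 28, 29, 40, 39]
Optimal cycle mean attained by: cycle 4->5->4, total 8 + 8, length 2.
Answer: λ = 8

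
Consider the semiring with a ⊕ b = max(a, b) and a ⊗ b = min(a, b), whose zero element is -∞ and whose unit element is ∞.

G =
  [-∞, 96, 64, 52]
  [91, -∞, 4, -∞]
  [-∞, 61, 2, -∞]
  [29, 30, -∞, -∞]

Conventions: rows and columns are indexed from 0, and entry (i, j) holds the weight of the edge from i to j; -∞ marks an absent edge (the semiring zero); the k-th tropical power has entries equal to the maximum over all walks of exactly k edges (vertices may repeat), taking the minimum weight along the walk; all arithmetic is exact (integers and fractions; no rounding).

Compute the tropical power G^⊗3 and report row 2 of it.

G^⊗2:
  [91, 61, 4, -∞]
  [-∞, 91, 64, 52]
  [61, 2, 4, -∞]
  [30, 29, 29, 29]
G^⊗3:
  [61, 91, 64, 52]
  [91, 61, 4, -∞]
  [2, 61, 61, 52]
  [29, 30, 30, 30]
Answer: row 2 of G^⊗3 = [2, 61, 61, 52]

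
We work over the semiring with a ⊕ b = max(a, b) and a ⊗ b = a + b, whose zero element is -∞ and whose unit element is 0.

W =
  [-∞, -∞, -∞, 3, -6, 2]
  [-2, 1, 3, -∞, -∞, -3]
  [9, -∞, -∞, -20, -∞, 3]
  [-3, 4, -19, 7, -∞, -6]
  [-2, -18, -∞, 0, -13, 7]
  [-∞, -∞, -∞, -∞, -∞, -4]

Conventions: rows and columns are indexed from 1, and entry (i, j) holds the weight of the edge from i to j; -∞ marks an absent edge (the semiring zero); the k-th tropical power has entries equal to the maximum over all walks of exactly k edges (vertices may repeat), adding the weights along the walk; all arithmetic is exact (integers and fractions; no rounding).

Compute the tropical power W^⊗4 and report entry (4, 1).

W^⊗2:
  [0, 7, -16, 10, -19, 1]
  [12, 2, 4, 1, -8, 6]
  [-23, -16, -39, 12, 3, 11]
  [4, 11, 7, 14, -9, 1]
  [-3, 4, -15, 7, -8, 3]
  [-∞, -∞, -∞, -∞, -∞, -8]
W^⊗3:
  [7, 14, 10, 17, -6, 4]
  [13, 5, 5, 15, 6, 14]
  [9, 16, -7, 19, -10, 10]
  [16, 18, 14, 21, -2, 10]
  [4, 11, 7, 14, -9, 1]
  [-∞, -∞, -∞, -∞, -∞, -12]
W^⊗4:
  [19, 21, 17, 24, 1, 13]
  [14, 19, 8, 22, 7, 15]
  [16, 23, 19, 26, 3, 13]
  [23, 25, 21, 28, 10, 18]
  [16, 18, 14, 21, -2, 10]
  [-∞, -∞, -∞, -∞, -∞, -16]
Key observation: the optimum is the walk 4->4->2->3->1, with weight 7 + 4 + 3 + 9 = 23.
Optimal value attained by: walk 4->4->2->3->1.
Answer: (W^⊗4)[4][1] = 23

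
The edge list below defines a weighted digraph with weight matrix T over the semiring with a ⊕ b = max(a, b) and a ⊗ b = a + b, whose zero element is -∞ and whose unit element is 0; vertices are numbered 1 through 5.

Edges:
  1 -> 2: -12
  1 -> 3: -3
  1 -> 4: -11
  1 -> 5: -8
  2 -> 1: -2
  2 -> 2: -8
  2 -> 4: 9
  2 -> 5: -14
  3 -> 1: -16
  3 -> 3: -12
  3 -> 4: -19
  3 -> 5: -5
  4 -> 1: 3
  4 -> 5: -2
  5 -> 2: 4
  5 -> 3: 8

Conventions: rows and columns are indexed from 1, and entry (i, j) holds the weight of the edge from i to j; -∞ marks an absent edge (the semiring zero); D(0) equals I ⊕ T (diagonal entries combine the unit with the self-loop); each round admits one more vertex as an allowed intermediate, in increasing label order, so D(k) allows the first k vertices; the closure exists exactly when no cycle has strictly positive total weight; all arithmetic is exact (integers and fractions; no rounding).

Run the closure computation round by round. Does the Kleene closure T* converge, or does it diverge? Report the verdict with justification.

D(0):
  [0, -12, -3, -11, -8]
  [-2, 0, -∞, 9, -14]
  [-16, -∞, 0, -19, -5]
  [3, -∞, -∞, 0, -2]
  [-∞, 4, 8, -∞, 0]
D(1):
  [0, -12, -3, -11, -8]
  [-2, 0, -5, 9, -10]
  [-16, -28, 0, -19, -5]
  [3, -9, 0, 0, -2]
  [-∞, 4, 8, -∞, 0]
D(2):
  [0, -12, -3, -3, -8]
  [-2, 0, -5, 9, -10]
  [-16, -28, 0, -19, -5]
  [3, -9, 0, 0, -2]
  [2, 4, 8, 13, 0]
Detection: at round 3, diagonal entry (5, 5) turns strictly positive.
Key observation: the cycle 5->3->5 has total weight 8 + (-5), which is strictly positive.
Answer: DIVERGES — positive cycle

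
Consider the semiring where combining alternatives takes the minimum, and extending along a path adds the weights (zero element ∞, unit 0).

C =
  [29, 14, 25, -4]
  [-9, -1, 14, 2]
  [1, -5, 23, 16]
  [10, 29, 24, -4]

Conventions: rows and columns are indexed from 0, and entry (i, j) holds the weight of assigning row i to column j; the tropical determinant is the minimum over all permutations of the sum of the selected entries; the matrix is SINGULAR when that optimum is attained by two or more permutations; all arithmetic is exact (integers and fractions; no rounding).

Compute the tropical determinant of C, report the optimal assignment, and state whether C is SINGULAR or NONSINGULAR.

σ = (0, 1, 2, 3): 29 + (-1) + 23 + (-4) = 47
σ = (0, 1, 3, 2): 29 + (-1) + 16 + 24 = 68
σ = (0, 2, 1, 3): 29 + 14 + (-5) + (-4) = 34
σ = (0, 2, 3, 1): 29 + 14 + 16 + 29 = 88
σ = (0, 3, 1, 2): 29 + 2 + (-5) + 24 = 50
σ = (0, 3, 2, 1): 29 + 2 + 23 + 29 = 83
σ = (1, 0, 2, 3): 14 + (-9) + 23 + (-4) = 24
σ = (1, 0, 3, 2): 14 + (-9) + 16 + 24 = 45
σ = (1, 2, 0, 3): 14 + 14 + 1 + (-4) = 25
σ = (1, 2, 3, 0): 14 + 14 + 16 + 10 = 54
σ = (1, 3, 0, 2): 14 + 2 + 1 + 24 = 41
σ = (1, 3, 2, 0): 14 + 2 + 23 + 10 = 49
σ = (2, 0, 1, 3): 25 + (-9) + (-5) + (-4) = 7
σ = (2, 0, 3, 1): 25 + (-9) + 16 + 29 = 61
σ = (2, 1, 0, 3): 25 + (-1) + 1 + (-4) = 21
σ = (2, 1, 3, 0): 25 + (-1) + 16 + 10 = 50
σ = (2, 3, 0, 1): 25 + 2 + 1 + 29 = 57
σ = (2, 3, 1, 0): 25 + 2 + (-5) + 10 = 32
σ = (3, 0, 1, 2): (-4) + (-9) + (-5) + 24 = 6
σ = (3, 0, 2, 1): (-4) + (-9) + 23 + 29 = 39
σ = (3, 1, 0, 2): (-4) + (-1) + 1 + 24 = 20
σ = (3, 1, 2, 0): (-4) + (-1) + 23 + 10 = 28
σ = (3, 2, 0, 1): (-4) + 14 + 1 + 29 = 40
σ = (3, 2, 1, 0): (-4) + 14 + (-5) + 10 = 15
Optimal value attained by: σ = (3, 0, 1, 2).
Answer: det⊕(C) = 6; verdict: NONSINGULAR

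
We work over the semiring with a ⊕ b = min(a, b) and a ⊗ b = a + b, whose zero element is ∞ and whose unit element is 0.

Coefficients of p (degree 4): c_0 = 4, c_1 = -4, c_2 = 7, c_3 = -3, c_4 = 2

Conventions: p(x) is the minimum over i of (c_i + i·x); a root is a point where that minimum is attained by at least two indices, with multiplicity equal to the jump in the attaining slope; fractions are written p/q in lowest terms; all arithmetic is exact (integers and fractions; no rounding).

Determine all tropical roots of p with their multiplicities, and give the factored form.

hull edge (i=0, c=4) to (i=1, c=-4): slope -8, span 1
hull edge (i=1, c=-4) to (i=3, c=-3): slope 1/2, span 2
hull edge (i=3, c=-3) to (i=4, c=2): slope 5, span 1
Factored form: p(x) = 2 ⊗ (x ⊕ (-5)) ⊗ (x ⊕ (-1/2)) ⊗ (x ⊕ (-1/2)) ⊗ (x ⊕ 8)
Answer: roots = -5 (mult 1), -1/2 (mult 2), 8 (mult 1)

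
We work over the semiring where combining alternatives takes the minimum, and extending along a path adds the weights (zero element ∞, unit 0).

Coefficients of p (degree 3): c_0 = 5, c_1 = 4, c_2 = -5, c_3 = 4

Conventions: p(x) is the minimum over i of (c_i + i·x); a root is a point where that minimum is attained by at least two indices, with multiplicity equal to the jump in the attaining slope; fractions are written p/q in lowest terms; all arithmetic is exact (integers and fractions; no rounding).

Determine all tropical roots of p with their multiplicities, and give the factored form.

hull edge (i=0, c=5) to (i=2, c=-5): slope -5, span 2
hull edge (i=2, c=-5) to (i=3, c=4): slope 9, span 1
Factored form: p(x) = 4 ⊗ (x ⊕ (-9)) ⊗ (x ⊕ 5) ⊗ (x ⊕ 5)
Answer: roots = -9 (mult 1), 5 (mult 2)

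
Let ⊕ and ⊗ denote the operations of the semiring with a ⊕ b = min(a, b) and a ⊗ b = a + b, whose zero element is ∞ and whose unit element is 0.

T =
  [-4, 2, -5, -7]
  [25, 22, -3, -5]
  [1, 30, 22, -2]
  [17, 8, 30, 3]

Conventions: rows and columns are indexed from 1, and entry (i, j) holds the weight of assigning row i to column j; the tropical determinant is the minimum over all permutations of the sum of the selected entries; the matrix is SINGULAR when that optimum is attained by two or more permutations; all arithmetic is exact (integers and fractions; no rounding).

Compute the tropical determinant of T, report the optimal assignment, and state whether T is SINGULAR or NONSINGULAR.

σ = (1, 2, 3, 4): (-4) + 22 + 22 + 3 = 43
σ = (1, 2, 4, 3): (-4) + 22 + (-2) + 30 = 46
σ = (1, 3, 2, 4): (-4) + (-3) + 30 + 3 = 26
σ = (1, 3, 4, 2): (-4) + (-3) + (-2) + 8 = -1
σ = (1, 4, 2, 3): (-4) + (-5) + 30 + 30 = 51
σ = (1, 4, 3, 2): (-4) + (-5) + 22 + 8 = 21
σ = (2, 1, 3, 4): 2 + 25 + 22 + 3 = 52
σ = (2, 1, 4, 3): 2 + 25 + (-2) + 30 = 55
σ = (2, 3, 1, 4): 2 + (-3) + 1 + 3 = 3
σ = (2, 3, 4, 1): 2 + (-3) + (-2) + 17 = 14
σ = (2, 4, 1, 3): 2 + (-5) + 1 + 30 = 28
σ = (2, 4, 3, 1): 2 + (-5) + 22 + 17 = 36
σ = (3, 1, 2, 4): (-5) + 25 + 30 + 3 = 53
σ = (3, 1, 4, 2): (-5) + 25 + (-2) + 8 = 26
σ = (3, 2, 1, 4): (-5) + 22 + 1 + 3 = 21
σ = (3, 2, 4, 1): (-5) + 22 + (-2) + 17 = 32
σ = (3, 4, 1, 2): (-5) + (-5) + 1 + 8 = -1
σ = (3, 4, 2, 1): (-5) + (-5) + 30 + 17 = 37
σ = (4, 1, 2, 3): (-7) + 25 + 30 + 30 = 78
σ = (4, 1, 3, 2): (-7) + 25 + 22 + 8 = 48
σ = (4, 2, 1, 3): (-7) + 22 + 1 + 30 = 46
σ = (4, 2, 3, 1): (-7) + 22 + 22 + 17 = 54
σ = (4, 3, 1, 2): (-7) + (-3) + 1 + 8 = -1
σ = (4, 3, 2, 1): (-7) + (-3) + 30 + 17 = 37
Optimal value attained by: σ = (1, 3, 4, 2).
Answer: det⊕(T) = -1; verdict: SINGULAR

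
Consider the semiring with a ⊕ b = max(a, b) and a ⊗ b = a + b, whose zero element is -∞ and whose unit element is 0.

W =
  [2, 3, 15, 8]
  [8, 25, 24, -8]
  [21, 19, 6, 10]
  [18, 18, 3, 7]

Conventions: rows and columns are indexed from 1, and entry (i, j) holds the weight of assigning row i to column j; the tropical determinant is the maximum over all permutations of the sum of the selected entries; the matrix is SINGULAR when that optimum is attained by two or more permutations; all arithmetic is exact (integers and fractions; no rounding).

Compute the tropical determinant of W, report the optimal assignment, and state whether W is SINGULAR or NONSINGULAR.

σ = (1, 2, 3, 4): 2 + 25 + 6 + 7 = 40
σ = (1, 2, 4, 3): 2 + 25 + 10 + 3 = 40
σ = (1, 3, 2, 4): 2 + 24 + 19 + 7 = 52
σ = (1, 3, 4, 2): 2 + 24 + 10 + 18 = 54
σ = (1, 4, 2, 3): 2 + (-8) + 19 + 3 = 16
σ = (1, 4, 3, 2): 2 + (-8) + 6 + 18 = 18
σ = (2, 1, 3, 4): 3 + 8 + 6 + 7 = 24
σ = (2, 1, 4, 3): 3 + 8 + 10 + 3 = 24
σ = (2, 3, 1, 4): 3 + 24 + 21 + 7 = 55
σ = (2, 3, 4, 1): 3 + 24 + 10 + 18 = 55
σ = (2, 4, 1, 3): 3 + (-8) + 21 + 3 = 19
σ = (2, 4, 3, 1): 3 + (-8) + 6 + 18 = 19
σ = (3, 1, 2, 4): 15 + 8 + 19 + 7 = 49
σ = (3, 1, 4, 2): 15 + 8 + 10 + 18 = 51
σ = (3, 2, 1, 4): 15 + 25 + 21 + 7 = 68
σ = (3, 2, 4, 1): 15 + 25 + 10 + 18 = 68
σ = (3, 4, 1, 2): 15 + (-8) + 21 + 18 = 46
σ = (3, 4, 2, 1): 15 + (-8) + 19 + 18 = 44
σ = (4, 1, 2, 3): 8 + 8 + 19 + 3 = 38
σ = (4, 1, 3, 2): 8 + 8 + 6 + 18 = 40
σ = (4, 2, 1, 3): 8 + 25 + 21 + 3 = 57
σ = (4, 2, 3, 1): 8 + 25 + 6 + 18 = 57
σ = (4, 3, 1, 2): 8 + 24 + 21 + 18 = 71
σ = (4, 3, 2, 1): 8 + 24 + 19 + 18 = 69
Optimal value attained by: σ = (4, 3, 1, 2).
Answer: det⊕(W) = 71; verdict: NONSINGULAR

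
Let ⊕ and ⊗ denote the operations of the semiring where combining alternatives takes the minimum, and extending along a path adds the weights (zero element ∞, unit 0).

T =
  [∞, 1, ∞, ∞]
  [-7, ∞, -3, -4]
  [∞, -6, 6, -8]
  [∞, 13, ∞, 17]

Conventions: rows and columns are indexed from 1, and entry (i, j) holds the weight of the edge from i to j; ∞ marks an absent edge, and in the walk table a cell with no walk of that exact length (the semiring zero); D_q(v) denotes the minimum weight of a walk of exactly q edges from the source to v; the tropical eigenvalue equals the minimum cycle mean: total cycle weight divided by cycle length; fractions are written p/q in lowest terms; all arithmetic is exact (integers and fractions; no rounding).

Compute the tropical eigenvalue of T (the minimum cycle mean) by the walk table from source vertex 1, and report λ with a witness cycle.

q=0: [0, ∞, ∞, ∞]
q=1: [∞, 1, ∞, ∞]
q=2: [-6, ∞, -2, -3]
q=3: [∞, -8, 4, -10]
q=4: [-15, -2, -11, -12]
Optimal cycle mean attained by: cycle 2->3->2, total (-3) + (-6), length 2.
Answer: λ = -9/2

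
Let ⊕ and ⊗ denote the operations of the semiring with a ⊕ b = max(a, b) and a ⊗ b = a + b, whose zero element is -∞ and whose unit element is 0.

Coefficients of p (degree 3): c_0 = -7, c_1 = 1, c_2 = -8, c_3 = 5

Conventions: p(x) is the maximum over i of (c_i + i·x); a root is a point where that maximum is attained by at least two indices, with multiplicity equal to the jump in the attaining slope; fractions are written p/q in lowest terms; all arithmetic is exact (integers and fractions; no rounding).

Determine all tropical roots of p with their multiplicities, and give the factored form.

hull edge (i=0, c=-7) to (i=1, c=1): slope 8, span 1
hull edge (i=1, c=1) to (i=3, c=5): slope 2, span 2
Factored form: p(x) = 5 ⊗ (x ⊕ (-8)) ⊗ (x ⊕ (-2)) ⊗ (x ⊕ (-2))
Answer: roots = -8 (mult 1), -2 (mult 2)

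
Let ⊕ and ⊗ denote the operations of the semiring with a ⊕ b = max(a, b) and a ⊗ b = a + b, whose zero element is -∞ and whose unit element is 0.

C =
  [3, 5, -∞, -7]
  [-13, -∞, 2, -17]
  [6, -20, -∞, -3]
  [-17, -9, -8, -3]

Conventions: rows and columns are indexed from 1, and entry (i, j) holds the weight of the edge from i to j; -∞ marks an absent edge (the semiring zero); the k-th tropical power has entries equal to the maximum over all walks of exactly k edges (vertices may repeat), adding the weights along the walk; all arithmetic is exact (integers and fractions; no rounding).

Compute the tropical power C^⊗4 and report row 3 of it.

C^⊗2:
  [6, 8, 7, -4]
  [8, -8, -25, -1]
  [9, 11, -11, -1]
  [-2, -12, -7, -6]
C^⊗3:
  [13, 11, 10, 4]
  [11, 13, -6, 1]
  [12, 14, 13, 2]
  [1, 3, -10, -9]
C^⊗4:
  [16, 18, 13, 7]
  [14, 16, 15, 4]
  [19, 17, 16, 10]
  [4, 6, 5, -6]
Answer: row 3 of C^⊗4 = [19, 17, 16, 10]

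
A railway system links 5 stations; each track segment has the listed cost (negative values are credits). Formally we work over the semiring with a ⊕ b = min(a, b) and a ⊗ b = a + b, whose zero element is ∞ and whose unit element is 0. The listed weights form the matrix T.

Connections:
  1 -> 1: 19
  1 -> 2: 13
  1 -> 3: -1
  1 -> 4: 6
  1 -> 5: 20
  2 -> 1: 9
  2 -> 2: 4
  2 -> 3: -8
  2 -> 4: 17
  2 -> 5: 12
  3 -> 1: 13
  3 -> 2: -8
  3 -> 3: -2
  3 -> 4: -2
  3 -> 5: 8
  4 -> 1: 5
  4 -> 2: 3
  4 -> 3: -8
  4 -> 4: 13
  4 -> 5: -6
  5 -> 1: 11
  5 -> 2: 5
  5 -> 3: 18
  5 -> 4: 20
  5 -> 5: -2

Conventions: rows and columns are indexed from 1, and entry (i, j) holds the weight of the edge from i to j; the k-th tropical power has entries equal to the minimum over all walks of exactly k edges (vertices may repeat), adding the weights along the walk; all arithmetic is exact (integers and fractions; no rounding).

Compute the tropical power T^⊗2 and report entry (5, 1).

T^⊗2:
  [11, -9, -3, -3, 0]
  [5, -16, -10, -10, 0]
  [1, -10, -16, -4, -8]
  [5, -16, -10, -10, -8]
  [9, 3, -3, 16, -4]
Key observation: the optimum is the walk 5->5->1, with weight (-2) + 11 = 9.
Optimal value attained by: walk 5->5->1.
Answer: (T^⊗2)[5][1] = 9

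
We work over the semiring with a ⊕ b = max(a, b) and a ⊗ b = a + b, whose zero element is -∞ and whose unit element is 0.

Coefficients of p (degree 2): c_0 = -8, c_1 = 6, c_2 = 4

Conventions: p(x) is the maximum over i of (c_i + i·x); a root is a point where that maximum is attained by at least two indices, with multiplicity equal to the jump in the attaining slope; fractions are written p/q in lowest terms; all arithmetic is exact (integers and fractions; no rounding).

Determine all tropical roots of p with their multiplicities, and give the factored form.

hull edge (i=0, c=-8) to (i=1, c=6): slope 14, span 1
hull edge (i=1, c=6) to (i=2, c=4): slope -2, span 1
Factored form: p(x) = 4 ⊗ (x ⊕ (-14)) ⊗ (x ⊕ 2)
Answer: roots = -14 (mult 1), 2 (mult 1)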